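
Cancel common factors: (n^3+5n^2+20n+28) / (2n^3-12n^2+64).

(n^2+3n+14)/(2n^2-16n+32)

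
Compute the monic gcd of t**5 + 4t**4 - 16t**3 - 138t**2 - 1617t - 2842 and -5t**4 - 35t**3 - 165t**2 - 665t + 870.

t**2 + 2t + 29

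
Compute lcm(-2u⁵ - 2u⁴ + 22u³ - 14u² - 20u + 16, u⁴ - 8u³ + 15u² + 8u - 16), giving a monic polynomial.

u⁷ - 7u⁶ - 3u⁵ + 111u⁴ - 222u³ + 24u² + 224u - 128

Euclidean algorithm in ℚ[u]:
  -2u⁵ - 2u⁴ + 22u³ - 14u² - 20u + 16 = (-2u - 18)(u⁴ - 8u³ + 15u² + 8u - 16) + (-92u³ + 272u² + 92u - 272)
  u⁴ - 8u³ + 15u² + 8u - 16 = (-(1/92)u + 29/529)(-92u³ + 272u² + 92u - 272) + ((576/529)u² - 576/529)
  -92u³ + 272u² + 92u - 272 = (-(12167/144)u + 8993/36)((576/529)u² - 576/529) + (0)
Last nonzero remainder: (576/529)u² - 576/529. Dividing through by 576/529 gives the monic gcd u² - 1.
Then lcm(f, g) = f·g / gcd(f, g); expanding and making the result monic gives the answer.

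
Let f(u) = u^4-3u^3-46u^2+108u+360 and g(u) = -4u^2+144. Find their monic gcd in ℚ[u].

u^2-36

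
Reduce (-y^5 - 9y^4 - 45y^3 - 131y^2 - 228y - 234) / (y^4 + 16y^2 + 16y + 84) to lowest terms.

Repeated division with remainder:
  -y^5 - 9y^4 - 45y^3 - 131y^2 - 228y - 234 = (-y - 9)(y^4 + 16y^2 + 16y + 84) + (-29y^3 + 29y^2 + 522)
  y^4 + 16y^2 + 16y + 84 = (-(1/29)y - 1/29)(-29y^3 + 29y^2 + 522) + (17y^2 + 34y + 102)
  -29y^3 + 29y^2 + 522 = (-(29/17)y + 87/17)(17y^2 + 34y + 102) + (0)
Last nonzero remainder: 17y^2 + 34y + 102. Dividing through by 17 gives the monic gcd y^2 + 2y + 6.
Cancel y^2 + 2y + 6 from numerator and denominator to get the reduced form.

(-y^3 - 7y^2 - 25y - 39)/(y^2 - 2y + 14)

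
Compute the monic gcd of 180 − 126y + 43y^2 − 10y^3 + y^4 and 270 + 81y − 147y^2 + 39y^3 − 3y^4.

Repeated division with remainder:
  y^4 − 10y^3 + 43y^2 − 126y + 180 = (−1/3)(−3y^4 + 39y^3 − 147y^2 + 81y + 270) + (3y^3 − 6y^2 − 99y + 270)
  −3y^4 + 39y^3 − 147y^2 + 81y + 270 = (−y + 11)(3y^3 − 6y^2 − 99y + 270) + (−180y^2 + 1440y − 2700)
  3y^3 − 6y^2 − 99y + 270 = (−(1/60)y − 1/10)(−180y^2 + 1440y − 2700) + (0)
Last nonzero remainder: −180y^2 + 1440y − 2700. Dividing through by −180 gives the monic gcd y^2 − 8y + 15.

15 − 8y + y^2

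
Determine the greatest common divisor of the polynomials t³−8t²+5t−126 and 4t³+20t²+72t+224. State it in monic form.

t²+t+14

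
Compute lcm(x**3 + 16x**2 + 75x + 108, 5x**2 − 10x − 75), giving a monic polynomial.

x**4 + 11x**3 − 5x**2 − 267x − 540

Apply the Euclidean algorithm:
  x**3 + 16x**2 + 75x + 108 = ((1/5)x + 18/5)(5x**2 − 10x − 75) + (126x + 378)
  5x**2 − 10x − 75 = ((5/126)x − 25/126)(126x + 378) + (0)
Last nonzero remainder: 126x + 378. Dividing through by 126 gives the monic gcd x + 3.
Then lcm(f, g) = f·g / gcd(f, g); expanding and making the result monic gives the answer.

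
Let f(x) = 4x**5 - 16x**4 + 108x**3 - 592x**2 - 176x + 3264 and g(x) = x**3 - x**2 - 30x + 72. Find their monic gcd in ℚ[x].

x**2 - 7x + 12

Repeated division with remainder:
  4x**5 - 16x**4 + 108x**3 - 592x**2 - 176x + 3264 = (4x**2 - 12x + 216)(x**3 - x**2 - 30x + 72) + (-1024x**2 + 7168x - 12288)
  x**3 - x**2 - 30x + 72 = (-(1/1024)x - 3/512)(-1024x**2 + 7168x - 12288) + (0)
Last nonzero remainder: -1024x**2 + 7168x - 12288. Dividing through by -1024 gives the monic gcd x**2 - 7x + 12.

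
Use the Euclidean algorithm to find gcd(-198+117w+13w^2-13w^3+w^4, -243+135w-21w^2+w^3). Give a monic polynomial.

-3+w

Euclidean algorithm in ℚ[w]:
  w^4-13w^3+13w^2+117w-198 = (w+8)(w^3-21w^2+135w-243) + (46w^2-720w+1746)
  w^3-21w^2+135w-243 = ((1/46)w-123/1058)(46w^2-720w+1746) + ((7056/529)w-21168/529)
  46w^2-720w+1746 = ((12167/3528)w-51313/1176)((7056/529)w-21168/529) + (0)
Last nonzero remainder: (7056/529)w-21168/529. Dividing through by 7056/529 gives the monic gcd w-3.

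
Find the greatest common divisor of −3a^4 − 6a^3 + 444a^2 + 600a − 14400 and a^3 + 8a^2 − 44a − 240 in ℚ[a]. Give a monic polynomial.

a^2 + 4a − 60

Apply the Euclidean algorithm:
  −3a^4 − 6a^3 + 444a^2 + 600a − 14400 = (−3a + 18)(a^3 + 8a^2 − 44a − 240) + (168a^2 + 672a − 10080)
  a^3 + 8a^2 − 44a − 240 = ((1/168)a + 1/42)(168a^2 + 672a − 10080) + (0)
Last nonzero remainder: 168a^2 + 672a − 10080. Dividing through by 168 gives the monic gcd a^2 + 4a − 60.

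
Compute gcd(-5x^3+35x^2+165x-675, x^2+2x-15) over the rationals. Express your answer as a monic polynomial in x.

Apply the Euclidean algorithm:
  -5x^3+35x^2+165x-675 = (-5x+45)(x^2+2x-15) + (0)
The last nonzero remainder x^2+2x-15 is already monic.

x^2+2x-15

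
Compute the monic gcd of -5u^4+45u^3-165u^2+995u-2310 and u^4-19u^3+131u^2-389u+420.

u^2-10u+21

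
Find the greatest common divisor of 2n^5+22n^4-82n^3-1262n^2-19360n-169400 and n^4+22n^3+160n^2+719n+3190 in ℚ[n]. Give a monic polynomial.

n^2+21n+110

Repeated division with remainder:
  2n^5+22n^4-82n^3-1262n^2-19360n-169400 = (2n-22)(n^4+22n^3+160n^2+719n+3190) + (82n^3+820n^2-9922n-99220)
  n^4+22n^3+160n^2+719n+3190 = ((1/82)n+6/41)(82n^3+820n^2-9922n-99220) + (161n^2+3381n+17710)
  82n^3+820n^2-9922n-99220 = ((82/161)n-902/161)(161n^2+3381n+17710) + (0)
Last nonzero remainder: 161n^2+3381n+17710. Dividing through by 161 gives the monic gcd n^2+21n+110.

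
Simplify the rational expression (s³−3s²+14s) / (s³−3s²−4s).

(s²−3s+14)/(s²−3s−4)

Euclidean algorithm in ℚ[s]:
  s³−3s²+14s = (s³−3s²−4s) + (18s)
  s³−3s²−4s = ((1/18)s²−(1/6)s−2/9)(18s) + (0)
Last nonzero remainder: 18s. Dividing through by 18 gives the monic gcd s.
Cancel s from numerator and denominator to get the reduced form.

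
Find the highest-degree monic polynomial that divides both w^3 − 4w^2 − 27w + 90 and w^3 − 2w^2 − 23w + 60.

w^2 + 2w − 15

Repeated division with remainder:
  w^3 − 4w^2 − 27w + 90 = (w^3 − 2w^2 − 23w + 60) + (−2w^2 − 4w + 30)
  w^3 − 2w^2 − 23w + 60 = (−(1/2)w + 2)(−2w^2 − 4w + 30) + (0)
Last nonzero remainder: −2w^2 − 4w + 30. Dividing through by −2 gives the monic gcd w^2 + 2w − 15.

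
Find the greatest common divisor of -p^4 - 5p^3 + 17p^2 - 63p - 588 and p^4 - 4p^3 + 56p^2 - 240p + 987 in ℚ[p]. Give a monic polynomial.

Repeated division with remainder:
  -p^4 - 5p^3 + 17p^2 - 63p - 588 = (-1)(p^4 - 4p^3 + 56p^2 - 240p + 987) + (-9p^3 + 73p^2 - 303p + 399)
  p^4 - 4p^3 + 56p^2 - 240p + 987 = (-(1/9)p - 37/81)(-9p^3 + 73p^2 - 303p + 399) + ((4510/81)p^2 - (9020/27)p + 31570/27)
  -9p^3 + 73p^2 - 303p + 399 = (-(729/4510)p + 1539/4510)((4510/81)p^2 - (9020/27)p + 31570/27) + (0)
Last nonzero remainder: (4510/81)p^2 - (9020/27)p + 31570/27. Dividing through by 4510/81 gives the monic gcd p^2 - 6p + 21.

p^2 - 6p + 21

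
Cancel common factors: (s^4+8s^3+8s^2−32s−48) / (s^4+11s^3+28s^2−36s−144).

Euclidean algorithm in ℚ[s]:
  s^4+8s^3+8s^2−32s−48 = (s^4+11s^3+28s^2−36s−144) + (−3s^3−20s^2+4s+96)
  s^4+11s^3+28s^2−36s−144 = (−(1/3)s−13/9)(−3s^3−20s^2+4s+96) + ((4/9)s^2+(16/9)s−16/3)
  −3s^3−20s^2+4s+96 = (−(27/4)s−18)((4/9)s^2+(16/9)s−16/3) + (0)
Last nonzero remainder: (4/9)s^2+(16/9)s−16/3. Dividing through by 4/9 gives the monic gcd s^2+4s−12.
Cancel s^2+4s−12 from numerator and denominator to get the reduced form.

(s^2+4s+4)/(s^2+7s+12)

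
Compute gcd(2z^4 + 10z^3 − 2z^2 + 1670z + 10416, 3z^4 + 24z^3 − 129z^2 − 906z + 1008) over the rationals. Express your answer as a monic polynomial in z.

Euclidean algorithm in ℚ[z]:
  2z^4 + 10z^3 − 2z^2 + 1670z + 10416 = (2/3)(3z^4 + 24z^3 − 129z^2 − 906z + 1008) + (−6z^3 + 84z^2 + 2274z + 9744)
  3z^4 + 24z^3 − 129z^2 − 906z + 1008 = (−(1/2)z − 11)(−6z^3 + 84z^2 + 2274z + 9744) + (1932z^2 + 28980z + 108192)
  −6z^3 + 84z^2 + 2274z + 9744 = (−(1/322)z + 29/322)(1932z^2 + 28980z + 108192) + (0)
Last nonzero remainder: 1932z^2 + 28980z + 108192. Dividing through by 1932 gives the monic gcd z^2 + 15z + 56.

z^2 + 15z + 56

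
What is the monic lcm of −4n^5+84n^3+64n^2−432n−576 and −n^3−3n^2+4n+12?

By polynomial division,
  −4n^5+84n^3+64n^2−432n−576 = (4n^2−12n−32)(−n^3−3n^2+4n+12) + (−32n^2−160n−192)
  −n^3−3n^2+4n+12 = ((1/32)n−1/16)(−32n^2−160n−192) + (0)
Last nonzero remainder: −32n^2−160n−192. Dividing through by −32 gives the monic gcd n^2+5n+6.
Then lcm(f, g) = f·g / gcd(f, g); expanding and making the result monic gives the answer.

n^6−2n^5−21n^4+26n^3+140n^2−72n−288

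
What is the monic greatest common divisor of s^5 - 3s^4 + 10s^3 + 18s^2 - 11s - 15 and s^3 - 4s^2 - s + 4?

s^2 - 1

Apply the Euclidean algorithm:
  s^5 - 3s^4 + 10s^3 + 18s^2 - 11s - 15 = (s^2 + s + 15)(s^3 - 4s^2 - s + 4) + (75s^2 - 75)
  s^3 - 4s^2 - s + 4 = ((1/75)s - 4/75)(75s^2 - 75) + (0)
Last nonzero remainder: 75s^2 - 75. Dividing through by 75 gives the monic gcd s^2 - 1.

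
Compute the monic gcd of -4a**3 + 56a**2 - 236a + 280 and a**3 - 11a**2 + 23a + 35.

Apply the Euclidean algorithm:
  -4a**3 + 56a**2 - 236a + 280 = (-4)(a**3 - 11a**2 + 23a + 35) + (12a**2 - 144a + 420)
  a**3 - 11a**2 + 23a + 35 = ((1/12)a + 1/12)(12a**2 - 144a + 420) + (0)
Last nonzero remainder: 12a**2 - 144a + 420. Dividing through by 12 gives the monic gcd a**2 - 12a + 35.

a**2 - 12a + 35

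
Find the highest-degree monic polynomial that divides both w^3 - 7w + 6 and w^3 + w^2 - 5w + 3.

w^2 + 2w - 3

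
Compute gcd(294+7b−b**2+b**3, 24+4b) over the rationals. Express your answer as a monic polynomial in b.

Euclidean algorithm in ℚ[b]:
  b**3−b**2+7b+294 = ((1/4)b**2−(7/4)b+49/4)(4b+24) + (0)
Last nonzero remainder: 4b+24. Dividing through by 4 gives the monic gcd b+6.

6+b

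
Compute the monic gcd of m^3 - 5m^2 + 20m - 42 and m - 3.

Apply the Euclidean algorithm:
  m^3 - 5m^2 + 20m - 42 = (m^2 - 2m + 14)(m - 3) + (0)
The last nonzero remainder m - 3 is already monic.

m - 3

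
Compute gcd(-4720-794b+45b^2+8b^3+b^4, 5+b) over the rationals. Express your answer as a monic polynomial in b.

Euclidean algorithm in ℚ[b]:
  b^4+8b^3+45b^2-794b-4720 = (b^3+3b^2+30b-944)(b+5) + (0)
The last nonzero remainder b+5 is already monic.

5+b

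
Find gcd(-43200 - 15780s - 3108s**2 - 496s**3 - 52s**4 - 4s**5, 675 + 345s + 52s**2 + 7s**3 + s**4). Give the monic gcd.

225 + 40s + 4s**2 + s**3

By polynomial division,
  -4s**5 - 52s**4 - 496s**3 - 3108s**2 - 15780s - 43200 = (-4s - 24)(s**4 + 7s**3 + 52s**2 + 345s + 675) + (-120s**3 - 480s**2 - 4800s - 27000)
  s**4 + 7s**3 + 52s**2 + 345s + 675 = (-(1/120)s - 1/40)(-120s**3 - 480s**2 - 4800s - 27000) + (0)
Last nonzero remainder: -120s**3 - 480s**2 - 4800s - 27000. Dividing through by -120 gives the monic gcd s**3 + 4s**2 + 40s + 225.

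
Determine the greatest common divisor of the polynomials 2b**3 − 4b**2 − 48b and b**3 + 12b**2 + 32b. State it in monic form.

b**2 + 4b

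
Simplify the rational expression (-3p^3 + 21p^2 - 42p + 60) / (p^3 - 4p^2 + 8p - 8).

Euclidean algorithm in ℚ[p]:
  -3p^3 + 21p^2 - 42p + 60 = (-3)(p^3 - 4p^2 + 8p - 8) + (9p^2 - 18p + 36)
  p^3 - 4p^2 + 8p - 8 = ((1/9)p - 2/9)(9p^2 - 18p + 36) + (0)
Last nonzero remainder: 9p^2 - 18p + 36. Dividing through by 9 gives the monic gcd p^2 - 2p + 4.
Cancel p^2 - 2p + 4 from numerator and denominator to get the reduced form.

(-3p + 15)/(p - 2)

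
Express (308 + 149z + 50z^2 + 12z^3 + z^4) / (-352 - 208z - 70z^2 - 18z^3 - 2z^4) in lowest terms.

By polynomial division,
  z^4 + 12z^3 + 50z^2 + 149z + 308 = (-1/2)(-2z^4 - 18z^3 - 70z^2 - 208z - 352) + (3z^3 + 15z^2 + 45z + 132)
  -2z^4 - 18z^3 - 70z^2 - 208z - 352 = (-(2/3)z - 8/3)(3z^3 + 15z^2 + 45z + 132) + (0)
Last nonzero remainder: 3z^3 + 15z^2 + 45z + 132. Dividing through by 3 gives the monic gcd z^3 + 5z^2 + 15z + 44.
Cancel z^3 + 5z^2 + 15z + 44 from numerator and denominator to get the reduced form.

(-7 - z)/(8 + 2z)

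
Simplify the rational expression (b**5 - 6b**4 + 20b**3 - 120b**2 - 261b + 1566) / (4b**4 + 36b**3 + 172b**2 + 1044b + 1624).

Apply the Euclidean algorithm:
  b**5 - 6b**4 + 20b**3 - 120b**2 - 261b + 1566 = ((1/4)b - 15/4)(4b**4 + 36b**3 + 172b**2 + 1044b + 1624) + (112b**3 + 264b**2 + 3248b + 7656)
  4b**4 + 36b**3 + 172b**2 + 1044b + 1624 = ((1/28)b + 93/392)(112b**3 + 264b**2 + 3248b + 7656) + (-(325/49)b**2 - 9425/49)
  112b**3 + 264b**2 + 3248b + 7656 = (-(5488/325)b - 12936/325)(-(325/49)b**2 - 9425/49) + (0)
Last nonzero remainder: -(325/49)b**2 - 9425/49. Dividing through by -325/49 gives the monic gcd b**2 + 29.
Cancel b**2 + 29 from numerator and denominator to get the reduced form.

(b**3 - 6b**2 - 9b + 54)/(4b**2 + 36b + 56)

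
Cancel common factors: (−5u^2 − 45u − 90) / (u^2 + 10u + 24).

(−5u − 15)/(u + 4)

Repeated division with remainder:
  −5u^2 − 45u − 90 = (−5)(u^2 + 10u + 24) + (5u + 30)
  u^2 + 10u + 24 = ((1/5)u + 4/5)(5u + 30) + (0)
Last nonzero remainder: 5u + 30. Dividing through by 5 gives the monic gcd u + 6.
Cancel u + 6 from numerator and denominator to get the reduced form.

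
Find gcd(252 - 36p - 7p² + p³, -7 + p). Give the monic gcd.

Apply the Euclidean algorithm:
  p³ - 7p² - 36p + 252 = (p² - 36)(p - 7) + (0)
The last nonzero remainder p - 7 is already monic.

-7 + p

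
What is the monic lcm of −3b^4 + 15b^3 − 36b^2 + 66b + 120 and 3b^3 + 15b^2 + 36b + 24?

b^6 − b^5 − 14b^3 − 32b^2 − 336b − 320

Repeated division with remainder:
  −3b^4 + 15b^3 − 36b^2 + 66b + 120 = (−b + 10)(3b^3 + 15b^2 + 36b + 24) + (−150b^2 − 270b − 120)
  3b^3 + 15b^2 + 36b + 24 = (−(1/50)b − 8/125)(−150b^2 − 270b − 120) + ((408/25)b + 408/25)
  −150b^2 − 270b − 120 = (−(625/68)b − 125/17)((408/25)b + 408/25) + (0)
Last nonzero remainder: (408/25)b + 408/25. Dividing through by 408/25 gives the monic gcd b + 1.
Then lcm(f, g) = f·g / gcd(f, g); expanding and making the result monic gives the answer.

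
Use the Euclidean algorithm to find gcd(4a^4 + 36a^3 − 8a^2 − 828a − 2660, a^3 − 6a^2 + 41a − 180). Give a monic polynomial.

Repeated division with remainder:
  4a^4 + 36a^3 − 8a^2 − 828a − 2660 = (4a + 60)(a^3 − 6a^2 + 41a − 180) + (188a^2 − 2568a + 8140)
  a^3 − 6a^2 + 41a − 180 = ((1/188)a + 90/2209)(188a^2 − 2568a + 8140) + ((226044/2209)a − 1130220/2209)
  188a^2 − 2568a + 8140 = ((103823/56511)a − 899063/56511)((226044/2209)a − 1130220/2209) + (0)
Last nonzero remainder: (226044/2209)a − 1130220/2209. Dividing through by 226044/2209 gives the monic gcd a − 5.

a − 5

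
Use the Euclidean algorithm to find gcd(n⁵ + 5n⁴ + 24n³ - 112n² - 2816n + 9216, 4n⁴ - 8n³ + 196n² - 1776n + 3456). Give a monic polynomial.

n³ + n² + 52n - 288

Repeated division with remainder:
  n⁵ + 5n⁴ + 24n³ - 112n² - 2816n + 9216 = ((1/4)n + 7/4)(4n⁴ - 8n³ + 196n² - 1776n + 3456) + (-11n³ - 11n² - 572n + 3168)
  4n⁴ - 8n³ + 196n² - 1776n + 3456 = (-(4/11)n + 12/11)(-11n³ - 11n² - 572n + 3168) + (0)
Last nonzero remainder: -11n³ - 11n² - 572n + 3168. Dividing through by -11 gives the monic gcd n³ + n² + 52n - 288.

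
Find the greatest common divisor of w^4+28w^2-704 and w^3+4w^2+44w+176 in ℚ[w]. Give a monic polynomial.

Apply the Euclidean algorithm:
  w^4+28w^2-704 = (w-4)(w^3+4w^2+44w+176) + (0)
The last nonzero remainder w^3+4w^2+44w+176 is already monic.

w^3+4w^2+44w+176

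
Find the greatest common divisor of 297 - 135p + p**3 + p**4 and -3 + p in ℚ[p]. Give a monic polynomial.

-3 + p

Euclidean algorithm in ℚ[p]:
  p**4 + p**3 - 135p + 297 = (p**3 + 4p**2 + 12p - 99)(p - 3) + (0)
The last nonzero remainder p - 3 is already monic.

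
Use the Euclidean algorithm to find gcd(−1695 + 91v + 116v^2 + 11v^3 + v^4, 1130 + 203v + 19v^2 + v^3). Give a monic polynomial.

113 + 9v + v^2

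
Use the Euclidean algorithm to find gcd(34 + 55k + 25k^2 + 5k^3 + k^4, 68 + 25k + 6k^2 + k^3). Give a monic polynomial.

By polynomial division,
  k^4 + 5k^3 + 25k^2 + 55k + 34 = (k - 1)(k^3 + 6k^2 + 25k + 68) + (6k^2 + 12k + 102)
  k^3 + 6k^2 + 25k + 68 = ((1/6)k + 2/3)(6k^2 + 12k + 102) + (0)
Last nonzero remainder: 6k^2 + 12k + 102. Dividing through by 6 gives the monic gcd k^2 + 2k + 17.

17 + 2k + k^2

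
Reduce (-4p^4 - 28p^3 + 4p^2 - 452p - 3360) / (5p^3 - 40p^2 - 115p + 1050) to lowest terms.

By polynomial division,
  -4p^4 - 28p^3 + 4p^2 - 452p - 3360 = (-(4/5)p - 12)(5p^3 - 40p^2 - 115p + 1050) + (-568p^2 - 992p + 9240)
  5p^3 - 40p^2 - 115p + 1050 = (-(5/568)p + 865/10082)(-568p^2 - 992p + 9240) + ((259350/5041)p + 1296750/5041)
  -568p^2 - 992p + 9240 = (-(1431644/129675)p + 221804/6175)((259350/5041)p + 1296750/5041) + (0)
Last nonzero remainder: (259350/5041)p + 1296750/5041. Dividing through by 259350/5041 gives the monic gcd p + 5.
Cancel p + 5 from numerator and denominator to get the reduced form.

(-4p^3 - 8p^2 + 44p - 672)/(5p^2 - 65p + 210)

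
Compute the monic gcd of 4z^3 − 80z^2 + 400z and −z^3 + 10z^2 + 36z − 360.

By polynomial division,
  4z^3 − 80z^2 + 400z = (−4)(−z^3 + 10z^2 + 36z − 360) + (−40z^2 + 544z − 1440)
  −z^3 + 10z^2 + 36z − 360 = ((1/40)z + 9/100)(−40z^2 + 544z − 1440) + ((576/25)z − 1152/5)
  −40z^2 + 544z − 1440 = (−(125/72)z + 25/4)((576/25)z − 1152/5) + (0)
Last nonzero remainder: (576/25)z − 1152/5. Dividing through by 576/25 gives the monic gcd z − 10.

z − 10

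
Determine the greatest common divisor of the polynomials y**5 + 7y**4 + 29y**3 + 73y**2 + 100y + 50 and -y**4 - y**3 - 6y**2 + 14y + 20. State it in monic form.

Apply the Euclidean algorithm:
  y**5 + 7y**4 + 29y**3 + 73y**2 + 100y + 50 = (-y - 6)(-y**4 - y**3 - 6y**2 + 14y + 20) + (17y**3 + 51y**2 + 204y + 170)
  -y**4 - y**3 - 6y**2 + 14y + 20 = (-(1/17)y + 2/17)(17y**3 + 51y**2 + 204y + 170) + (0)
Last nonzero remainder: 17y**3 + 51y**2 + 204y + 170. Dividing through by 17 gives the monic gcd y**3 + 3y**2 + 12y + 10.

y**3 + 3y**2 + 12y + 10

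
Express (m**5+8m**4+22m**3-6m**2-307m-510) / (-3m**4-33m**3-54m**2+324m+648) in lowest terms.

Repeated division with remainder:
  m**5+8m**4+22m**3-6m**2-307m-510 = (-(1/3)m+1)(-3m**4-33m**3-54m**2+324m+648) + (37m**3+156m**2-415m-1158)
  -3m**4-33m**3-54m**2+324m+648 = (-(3/37)m-753/1369)(37m**3+156m**2-415m-1158) + (-(2523/1369)m**2+(2523/1369)m+15138/1369)
  37m**3+156m**2-415m-1158 = (-(50653/2523)m-264217/2523)(-(2523/1369)m**2+(2523/1369)m+15138/1369) + (0)
Last nonzero remainder: -(2523/1369)m**2+(2523/1369)m+15138/1369. Dividing through by -2523/1369 gives the monic gcd m**2-m-6.
Cancel m**2-m-6 from numerator and denominator to get the reduced form.

(-m**3-9m**2-37m-85)/(3m**2+36m+108)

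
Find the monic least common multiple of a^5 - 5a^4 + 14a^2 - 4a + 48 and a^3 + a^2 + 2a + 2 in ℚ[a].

a^6 - 4a^5 - 5a^4 + 14a^3 + 10a^2 + 44a + 48

Repeated division with remainder:
  a^5 - 5a^4 + 14a^2 - 4a + 48 = (a^2 - 6a + 4)(a^3 + a^2 + 2a + 2) + (20a^2 + 40)
  a^3 + a^2 + 2a + 2 = ((1/20)a + 1/20)(20a^2 + 40) + (0)
Last nonzero remainder: 20a^2 + 40. Dividing through by 20 gives the monic gcd a^2 + 2.
Then lcm(f, g) = f·g / gcd(f, g); expanding and making the result monic gives the answer.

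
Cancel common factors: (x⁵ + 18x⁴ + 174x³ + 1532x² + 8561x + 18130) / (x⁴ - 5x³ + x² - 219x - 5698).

Repeated division with remainder:
  x⁵ + 18x⁴ + 174x³ + 1532x² + 8561x + 18130 = (x + 23)(x⁴ - 5x³ + x² - 219x - 5698) + (288x³ + 1728x² + 19296x + 149184)
  x⁴ - 5x³ + x² - 219x - 5698 = ((1/288)x - 11/288)(288x³ + 1728x² + 19296x + 149184) + (0)
Last nonzero remainder: 288x³ + 1728x² + 19296x + 149184. Dividing through by 288 gives the monic gcd x³ + 6x² + 67x + 518.
Cancel x³ + 6x² + 67x + 518 from numerator and denominator to get the reduced form.

(x² + 12x + 35)/(x - 11)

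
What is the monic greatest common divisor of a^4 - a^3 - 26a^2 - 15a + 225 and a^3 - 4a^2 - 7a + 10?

By polynomial division,
  a^4 - a^3 - 26a^2 - 15a + 225 = (a + 3)(a^3 - 4a^2 - 7a + 10) + (-7a^2 - 4a + 195)
  a^3 - 4a^2 - 7a + 10 = (-(1/7)a + 32/49)(-7a^2 - 4a + 195) + ((1150/49)a - 5750/49)
  -7a^2 - 4a + 195 = (-(343/1150)a - 1911/1150)((1150/49)a - 5750/49) + (0)
Last nonzero remainder: (1150/49)a - 5750/49. Dividing through by 1150/49 gives the monic gcd a - 5.

a - 5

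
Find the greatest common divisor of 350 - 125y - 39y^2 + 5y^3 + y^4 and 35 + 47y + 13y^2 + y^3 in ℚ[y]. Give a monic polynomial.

Euclidean algorithm in ℚ[y]:
  y^4 + 5y^3 - 39y^2 - 125y + 350 = (y - 8)(y^3 + 13y^2 + 47y + 35) + (18y^2 + 216y + 630)
  y^3 + 13y^2 + 47y + 35 = ((1/18)y + 1/18)(18y^2 + 216y + 630) + (0)
Last nonzero remainder: 18y^2 + 216y + 630. Dividing through by 18 gives the monic gcd y^2 + 12y + 35.

35 + 12y + y^2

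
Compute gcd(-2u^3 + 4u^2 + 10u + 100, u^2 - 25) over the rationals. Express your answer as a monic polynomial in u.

By polynomial division,
  -2u^3 + 4u^2 + 10u + 100 = (-2u + 4)(u^2 - 25) + (-40u + 200)
  u^2 - 25 = (-(1/40)u - 1/8)(-40u + 200) + (0)
Last nonzero remainder: -40u + 200. Dividing through by -40 gives the monic gcd u - 5.

u - 5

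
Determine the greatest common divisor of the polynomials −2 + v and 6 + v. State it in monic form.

Euclidean algorithm in ℚ[v]:
  v − 2 = (v + 6) + (−8)
  v + 6 = (−(1/8)v − 3/4)(−8) + (0)
The last nonzero remainder is the constant −8, so the polynomials are coprime and gcd = 1.

1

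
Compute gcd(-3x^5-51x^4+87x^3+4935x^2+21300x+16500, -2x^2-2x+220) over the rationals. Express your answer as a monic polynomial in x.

Repeated division with remainder:
  -3x^5-51x^4+87x^3+4935x^2+21300x+16500 = ((3/2)x^3+24x^2+(195/2)x+75)(-2x^2-2x+220) + (0)
Last nonzero remainder: -2x^2-2x+220. Dividing through by -2 gives the monic gcd x^2+x-110.

x^2+x-110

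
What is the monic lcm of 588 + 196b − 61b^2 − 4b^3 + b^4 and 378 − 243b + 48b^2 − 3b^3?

By polynomial division,
  b^4 − 4b^3 − 61b^2 + 196b + 588 = (−(1/3)b − 4)(−3b^3 + 48b^2 − 243b + 378) + (50b^2 − 650b + 2100)
  −3b^3 + 48b^2 − 243b + 378 = (−(3/50)b + 9/50)(50b^2 − 650b + 2100) + (0)
Last nonzero remainder: 50b^2 − 650b + 2100. Dividing through by 50 gives the monic gcd b^2 − 13b + 42.
Then lcm(f, g) = f·g / gcd(f, g); expanding and making the result monic gives the answer.

−1764 + 379b^2 − 49b^3 − 7b^4 + b^5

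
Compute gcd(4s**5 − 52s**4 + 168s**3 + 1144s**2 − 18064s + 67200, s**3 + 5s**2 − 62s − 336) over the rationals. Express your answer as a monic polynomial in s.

s**2 − s − 56

Repeated division with remainder:
  4s**5 − 52s**4 + 168s**3 + 1144s**2 − 18064s + 67200 = (4s**2 − 72s + 776)(s**3 + 5s**2 − 62s − 336) + (−5856s**2 + 5856s + 327936)
  s**3 + 5s**2 − 62s − 336 = (−(1/5856)s − 1/976)(−5856s**2 + 5856s + 327936) + (0)
Last nonzero remainder: −5856s**2 + 5856s + 327936. Dividing through by −5856 gives the monic gcd s**2 − s − 56.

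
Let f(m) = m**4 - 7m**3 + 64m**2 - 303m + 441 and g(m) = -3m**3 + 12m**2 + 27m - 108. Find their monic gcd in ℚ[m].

Repeated division with remainder:
  m**4 - 7m**3 + 64m**2 - 303m + 441 = (-(1/3)m + 1)(-3m**3 + 12m**2 + 27m - 108) + (61m**2 - 366m + 549)
  -3m**3 + 12m**2 + 27m - 108 = (-(3/61)m - 6/61)(61m**2 - 366m + 549) + (18m - 54)
  61m**2 - 366m + 549 = ((61/18)m - 61/6)(18m - 54) + (0)
Last nonzero remainder: 18m - 54. Dividing through by 18 gives the monic gcd m - 3.

m - 3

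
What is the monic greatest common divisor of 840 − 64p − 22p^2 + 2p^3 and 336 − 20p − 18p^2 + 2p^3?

−7 + p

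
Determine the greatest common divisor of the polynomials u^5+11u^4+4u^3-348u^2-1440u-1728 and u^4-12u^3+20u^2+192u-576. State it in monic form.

u^2-2u-24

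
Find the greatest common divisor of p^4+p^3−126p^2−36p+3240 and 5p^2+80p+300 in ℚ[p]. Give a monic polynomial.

Repeated division with remainder:
  p^4+p^3−126p^2−36p+3240 = ((1/5)p^2−3p+54/5)(5p^2+80p+300) + (0)
Last nonzero remainder: 5p^2+80p+300. Dividing through by 5 gives the monic gcd p^2+16p+60.

p^2+16p+60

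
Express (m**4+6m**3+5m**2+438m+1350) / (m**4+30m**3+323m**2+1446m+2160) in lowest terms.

Repeated division with remainder:
  m**4+6m**3+5m**2+438m+1350 = (m**4+30m**3+323m**2+1446m+2160) + (-24m**3-318m**2-1008m-810)
  m**4+30m**3+323m**2+1446m+2160 = (-(1/24)m-67/96)(-24m**3-318m**2-1008m-810) + ((945/16)m**2+(2835/4)m+25515/16)
  -24m**3-318m**2-1008m-810 = (-(128/315)m-32/63)((945/16)m**2+(2835/4)m+25515/16) + (0)
Last nonzero remainder: (945/16)m**2+(2835/4)m+25515/16. Dividing through by 945/16 gives the monic gcd m**2+12m+27.
Cancel m**2+12m+27 from numerator and denominator to get the reduced form.

(m**2-6m+50)/(m**2+18m+80)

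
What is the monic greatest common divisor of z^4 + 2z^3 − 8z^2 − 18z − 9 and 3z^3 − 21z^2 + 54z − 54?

z − 3

Apply the Euclidean algorithm:
  z^4 + 2z^3 − 8z^2 − 18z − 9 = ((1/3)z + 3)(3z^3 − 21z^2 + 54z − 54) + (37z^2 − 162z + 153)
  3z^3 − 21z^2 + 54z − 54 = ((3/37)z − 291/1369)(37z^2 − 162z + 153) + ((9801/1369)z − 29403/1369)
  37z^2 − 162z + 153 = ((50653/9801)z − 23273/3267)((9801/1369)z − 29403/1369) + (0)
Last nonzero remainder: (9801/1369)z − 29403/1369. Dividing through by 9801/1369 gives the monic gcd z − 3.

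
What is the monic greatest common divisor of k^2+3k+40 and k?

1

Apply the Euclidean algorithm:
  k^2+3k+40 = (k+3)(k) + (40)
  k = ((1/40)k)(40) + (0)
The last nonzero remainder is the constant 40, so the polynomials are coprime and gcd = 1.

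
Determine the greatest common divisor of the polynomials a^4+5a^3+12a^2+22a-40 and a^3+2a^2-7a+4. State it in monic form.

a^2+3a-4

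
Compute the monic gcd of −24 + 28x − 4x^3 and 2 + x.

1

Repeated division with remainder:
  −4x^3 + 28x − 24 = (−4x^2 + 8x + 12)(x + 2) + (−48)
  x + 2 = (−(1/48)x − 1/24)(−48) + (0)
The last nonzero remainder is the constant −48, so the polynomials are coprime and gcd = 1.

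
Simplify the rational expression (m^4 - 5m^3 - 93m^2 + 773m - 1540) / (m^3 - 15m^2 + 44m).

(m^3 - m^2 - 97m + 385)/(m^2 - 11m)

Apply the Euclidean algorithm:
  m^4 - 5m^3 - 93m^2 + 773m - 1540 = (m + 10)(m^3 - 15m^2 + 44m) + (13m^2 + 333m - 1540)
  m^3 - 15m^2 + 44m = ((1/13)m - 528/169)(13m^2 + 333m - 1540) + ((203280/169)m - 813120/169)
  13m^2 + 333m - 1540 = ((2197/203280)m + 169/528)((203280/169)m - 813120/169) + (0)
Last nonzero remainder: (203280/169)m - 813120/169. Dividing through by 203280/169 gives the monic gcd m - 4.
Cancel m - 4 from numerator and denominator to get the reduced form.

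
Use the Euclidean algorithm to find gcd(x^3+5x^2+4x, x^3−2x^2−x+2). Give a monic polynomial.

x+1

Repeated division with remainder:
  x^3+5x^2+4x = (x^3−2x^2−x+2) + (7x^2+5x−2)
  x^3−2x^2−x+2 = ((1/7)x−19/49)(7x^2+5x−2) + ((60/49)x+60/49)
  7x^2+5x−2 = ((343/60)x−49/30)((60/49)x+60/49) + (0)
Last nonzero remainder: (60/49)x+60/49. Dividing through by 60/49 gives the monic gcd x+1.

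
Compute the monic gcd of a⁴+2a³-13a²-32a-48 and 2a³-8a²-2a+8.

Apply the Euclidean algorithm:
  a⁴+2a³-13a²-32a-48 = ((1/2)a+3)(2a³-8a²-2a+8) + (12a²-30a-72)
  2a³-8a²-2a+8 = ((1/6)a-1/4)(12a²-30a-72) + ((5/2)a-10)
  12a²-30a-72 = ((24/5)a+36/5)((5/2)a-10) + (0)
Last nonzero remainder: (5/2)a-10. Dividing through by 5/2 gives the monic gcd a-4.

a-4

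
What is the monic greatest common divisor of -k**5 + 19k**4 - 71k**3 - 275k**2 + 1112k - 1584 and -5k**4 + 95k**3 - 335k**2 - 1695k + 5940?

Repeated division with remainder:
  -k**5 + 19k**4 - 71k**3 - 275k**2 + 1112k - 1584 = ((1/5)k)(-5k**4 + 95k**3 - 335k**2 - 1695k + 5940) + (-4k**3 + 64k**2 - 76k - 1584)
  -5k**4 + 95k**3 - 335k**2 - 1695k + 5940 = ((5/4)k - 15/4)(-4k**3 + 64k**2 - 76k - 1584) + (0)
Last nonzero remainder: -4k**3 + 64k**2 - 76k - 1584. Dividing through by -4 gives the monic gcd k**3 - 16k**2 + 19k + 396.

k**3 - 16k**2 + 19k + 396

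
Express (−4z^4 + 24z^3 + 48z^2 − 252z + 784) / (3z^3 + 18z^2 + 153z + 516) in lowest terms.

(−4z^3 + 40z^2 − 112z + 196)/(3z^2 + 6z + 129)

Euclidean algorithm in ℚ[z]:
  −4z^4 + 24z^3 + 48z^2 − 252z + 784 = (−(4/3)z + 16)(3z^3 + 18z^2 + 153z + 516) + (−36z^2 − 2012z − 7472)
  3z^3 + 18z^2 + 153z + 516 = (−(1/12)z + 449/108)(−36z^2 − 2012z − 7472) + ((213166/27)z + 852664/27)
  −36z^2 − 2012z − 7472 = (−(486/106583)z − 25218/106583)((213166/27)z + 852664/27) + (0)
Last nonzero remainder: (213166/27)z + 852664/27. Dividing through by 213166/27 gives the monic gcd z + 4.
Cancel z + 4 from numerator and denominator to get the reduced form.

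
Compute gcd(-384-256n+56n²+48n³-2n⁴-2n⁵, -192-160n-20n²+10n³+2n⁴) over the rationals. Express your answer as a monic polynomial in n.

Repeated division with remainder:
  -2n⁵-2n⁴+48n³+56n²-256n-384 = (-n+4)(2n⁴+10n³-20n²-160n-192) + (-12n³-24n²+192n+384)
  2n⁴+10n³-20n²-160n-192 = (-(1/6)n-1/2)(-12n³-24n²+192n+384) + (0)
Last nonzero remainder: -12n³-24n²+192n+384. Dividing through by -12 gives the monic gcd n³+2n²-16n-32.

-32-16n+2n²+n³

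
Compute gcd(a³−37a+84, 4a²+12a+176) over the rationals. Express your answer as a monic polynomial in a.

1

By polynomial division,
  a³−37a+84 = ((1/4)a−3/4)(4a²+12a+176) + (−72a+216)
  4a²+12a+176 = (−(1/18)a−1/3)(−72a+216) + (248)
  −72a+216 = (−(9/31)a+27/31)(248) + (0)
The last nonzero remainder is the constant 248, so the polynomials are coprime and gcd = 1.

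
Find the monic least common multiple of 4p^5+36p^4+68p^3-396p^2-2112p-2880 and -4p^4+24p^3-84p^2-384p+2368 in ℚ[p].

p^7+3p^6+132p^4+695p^3-1215p^2-15216p-26640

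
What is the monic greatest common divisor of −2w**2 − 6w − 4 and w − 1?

1

Apply the Euclidean algorithm:
  −2w**2 − 6w − 4 = (−2w − 8)(w − 1) + (−12)
  w − 1 = (−(1/12)w + 1/12)(−12) + (0)
The last nonzero remainder is the constant −12, so the polynomials are coprime and gcd = 1.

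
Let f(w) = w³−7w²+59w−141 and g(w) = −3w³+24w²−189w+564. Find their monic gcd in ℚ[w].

w²−4w+47

Apply the Euclidean algorithm:
  w³−7w²+59w−141 = (−1/3)(−3w³+24w²−189w+564) + (w²−4w+47)
  −3w³+24w²−189w+564 = (−3w+12)(w²−4w+47) + (0)
The last nonzero remainder w²−4w+47 is already monic.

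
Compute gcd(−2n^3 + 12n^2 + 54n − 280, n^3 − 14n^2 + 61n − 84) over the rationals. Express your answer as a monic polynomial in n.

n^2 − 11n + 28

Apply the Euclidean algorithm:
  −2n^3 + 12n^2 + 54n − 280 = (−2)(n^3 − 14n^2 + 61n − 84) + (−16n^2 + 176n − 448)
  n^3 − 14n^2 + 61n − 84 = (−(1/16)n + 3/16)(−16n^2 + 176n − 448) + (0)
Last nonzero remainder: −16n^2 + 176n − 448. Dividing through by −16 gives the monic gcd n^2 − 11n + 28.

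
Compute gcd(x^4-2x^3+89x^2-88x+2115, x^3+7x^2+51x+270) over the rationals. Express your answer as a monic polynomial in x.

x^2+x+45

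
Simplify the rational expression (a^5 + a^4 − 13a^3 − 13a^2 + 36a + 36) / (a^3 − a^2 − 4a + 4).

(a^3 + a^2 − 9a − 9)/(a − 1)

Repeated division with remainder:
  a^5 + a^4 − 13a^3 − 13a^2 + 36a + 36 = (a^2 + 2a − 7)(a^3 − a^2 − 4a + 4) + (−16a^2 + 64)
  a^3 − a^2 − 4a + 4 = (−(1/16)a + 1/16)(−16a^2 + 64) + (0)
Last nonzero remainder: −16a^2 + 64. Dividing through by −16 gives the monic gcd a^2 − 4.
Cancel a^2 − 4 from numerator and denominator to get the reduced form.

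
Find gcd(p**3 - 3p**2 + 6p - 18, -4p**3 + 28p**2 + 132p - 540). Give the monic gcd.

By polynomial division,
  p**3 - 3p**2 + 6p - 18 = (-1/4)(-4p**3 + 28p**2 + 132p - 540) + (4p**2 + 39p - 153)
  -4p**3 + 28p**2 + 132p - 540 = (-p + 67/4)(4p**2 + 39p - 153) + (-(2697/4)p + 8091/4)
  4p**2 + 39p - 153 = (-(16/2697)p - 68/899)(-(2697/4)p + 8091/4) + (0)
Last nonzero remainder: -(2697/4)p + 8091/4. Dividing through by -2697/4 gives the monic gcd p - 3.

p - 3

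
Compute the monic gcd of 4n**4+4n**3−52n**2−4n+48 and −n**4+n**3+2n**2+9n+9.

n**2−2n−3

Euclidean algorithm in ℚ[n]:
  4n**4+4n**3−52n**2−4n+48 = (−4)(−n**4+n**3+2n**2+9n+9) + (8n**3−44n**2+32n+84)
  −n**4+n**3+2n**2+9n+9 = (−(1/8)n−9/16)(8n**3−44n**2+32n+84) + (−(75/4)n**2+(75/2)n+225/4)
  8n**3−44n**2+32n+84 = (−(32/75)n+112/75)(−(75/4)n**2+(75/2)n+225/4) + (0)
Last nonzero remainder: −(75/4)n**2+(75/2)n+225/4. Dividing through by −75/4 gives the monic gcd n**2−2n−3.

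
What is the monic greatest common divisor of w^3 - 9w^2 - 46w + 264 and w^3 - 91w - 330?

Euclidean algorithm in ℚ[w]:
  w^3 - 9w^2 - 46w + 264 = (w^3 - 91w - 330) + (-9w^2 + 45w + 594)
  w^3 - 91w - 330 = (-(1/9)w - 5/9)(-9w^2 + 45w + 594) + (0)
Last nonzero remainder: -9w^2 + 45w + 594. Dividing through by -9 gives the monic gcd w^2 - 5w - 66.

w^2 - 5w - 66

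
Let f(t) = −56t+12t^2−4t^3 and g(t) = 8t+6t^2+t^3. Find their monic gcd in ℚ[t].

By polynomial division,
  −4t^3+12t^2−56t = (−4)(t^3+6t^2+8t) + (36t^2−24t)
  t^3+6t^2+8t = ((1/36)t+5/27)(36t^2−24t) + ((112/9)t)
  36t^2−24t = ((81/28)t−27/14)((112/9)t) + (0)
Last nonzero remainder: (112/9)t. Dividing through by 112/9 gives the monic gcd t.

t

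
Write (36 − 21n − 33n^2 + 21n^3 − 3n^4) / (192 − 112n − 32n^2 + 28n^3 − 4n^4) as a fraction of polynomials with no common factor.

By polynomial division,
  −3n^4 + 21n^3 − 33n^2 − 21n + 36 = (3/4)(−4n^4 + 28n^3 − 32n^2 − 112n + 192) + (−9n^2 + 63n − 108)
  −4n^4 + 28n^3 − 32n^2 − 112n + 192 = ((4/9)n^2 − 16/9)(−9n^2 + 63n − 108) + (0)
Last nonzero remainder: −9n^2 + 63n − 108. Dividing through by −9 gives the monic gcd n^2 − 7n + 12.
Cancel n^2 − 7n + 12 from numerator and denominator to get the reduced form.

(−3 + 3n^2)/(−16 + 4n^2)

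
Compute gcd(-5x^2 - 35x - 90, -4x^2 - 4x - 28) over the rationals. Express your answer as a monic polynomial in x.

1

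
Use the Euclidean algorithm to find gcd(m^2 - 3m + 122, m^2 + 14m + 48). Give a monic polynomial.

Repeated division with remainder:
  m^2 - 3m + 122 = (m^2 + 14m + 48) + (-17m + 74)
  m^2 + 14m + 48 = (-(1/17)m - 312/289)(-17m + 74) + (36960/289)
  -17m + 74 = (-(4913/36960)m + 10693/18480)(36960/289) + (0)
The last nonzero remainder is the constant 36960/289, so the polynomials are coprime and gcd = 1.

1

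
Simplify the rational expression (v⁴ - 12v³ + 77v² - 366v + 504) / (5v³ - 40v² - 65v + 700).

Repeated division with remainder:
  v⁴ - 12v³ + 77v² - 366v + 504 = ((1/5)v - 4/5)(5v³ - 40v² - 65v + 700) + (58v² - 558v + 1064)
  5v³ - 40v² - 65v + 700 = ((5/58)v + 235/1682)(58v² - 558v + 1064) + (-(66240/841)v + 463680/841)
  58v² - 558v + 1064 = (-(24389/33120)v + 15979/8280)(-(66240/841)v + 463680/841) + (0)
Last nonzero remainder: -(66240/841)v + 463680/841. Dividing through by -66240/841 gives the monic gcd v - 7.
Cancel v - 7 from numerator and denominator to get the reduced form.

(v³ - 5v² + 42v - 72)/(5v² - 5v - 100)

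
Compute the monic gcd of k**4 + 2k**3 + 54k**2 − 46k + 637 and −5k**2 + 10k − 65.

k**2 − 2k + 13

Apply the Euclidean algorithm:
  k**4 + 2k**3 + 54k**2 − 46k + 637 = (−(1/5)k**2 − (4/5)k − 49/5)(−5k**2 + 10k − 65) + (0)
Last nonzero remainder: −5k**2 + 10k − 65. Dividing through by −5 gives the monic gcd k**2 − 2k + 13.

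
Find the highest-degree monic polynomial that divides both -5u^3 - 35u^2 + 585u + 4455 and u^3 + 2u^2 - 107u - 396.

u^2 - 2u - 99

Euclidean algorithm in ℚ[u]:
  -5u^3 - 35u^2 + 585u + 4455 = (-5)(u^3 + 2u^2 - 107u - 396) + (-25u^2 + 50u + 2475)
  u^3 + 2u^2 - 107u - 396 = (-(1/25)u - 4/25)(-25u^2 + 50u + 2475) + (0)
Last nonzero remainder: -25u^2 + 50u + 2475. Dividing through by -25 gives the monic gcd u^2 - 2u - 99.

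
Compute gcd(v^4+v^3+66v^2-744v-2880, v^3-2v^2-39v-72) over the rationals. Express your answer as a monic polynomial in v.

v^2-5v-24

By polynomial division,
  v^4+v^3+66v^2-744v-2880 = (v+3)(v^3-2v^2-39v-72) + (111v^2-555v-2664)
  v^3-2v^2-39v-72 = ((1/111)v+1/37)(111v^2-555v-2664) + (0)
Last nonzero remainder: 111v^2-555v-2664. Dividing through by 111 gives the monic gcd v^2-5v-24.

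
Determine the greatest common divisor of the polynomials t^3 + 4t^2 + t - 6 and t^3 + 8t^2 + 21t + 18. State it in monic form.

Repeated division with remainder:
  t^3 + 4t^2 + t - 6 = (t^3 + 8t^2 + 21t + 18) + (-4t^2 - 20t - 24)
  t^3 + 8t^2 + 21t + 18 = (-(1/4)t - 3/4)(-4t^2 - 20t - 24) + (0)
Last nonzero remainder: -4t^2 - 20t - 24. Dividing through by -4 gives the monic gcd t^2 + 5t + 6.

t^2 + 5t + 6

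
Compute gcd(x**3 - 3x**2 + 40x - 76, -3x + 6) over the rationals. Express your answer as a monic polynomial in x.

x - 2

By polynomial division,
  x**3 - 3x**2 + 40x - 76 = (-(1/3)x**2 + (1/3)x - 38/3)(-3x + 6) + (0)
Last nonzero remainder: -3x + 6. Dividing through by -3 gives the monic gcd x - 2.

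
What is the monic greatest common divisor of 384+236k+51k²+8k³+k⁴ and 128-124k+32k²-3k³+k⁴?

32+k+k²

Euclidean algorithm in ℚ[k]:
  k⁴+8k³+51k²+236k+384 = (k⁴-3k³+32k²-124k+128) + (11k³+19k²+360k+256)
  k⁴-3k³+32k²-124k+128 = ((1/11)k-52/121)(11k³+19k²+360k+256) + ((900/121)k²+(900/121)k+28800/121)
  11k³+19k²+360k+256 = ((1331/900)k+242/225)((900/121)k²+(900/121)k+28800/121) + (0)
Last nonzero remainder: (900/121)k²+(900/121)k+28800/121. Dividing through by 900/121 gives the monic gcd k²+k+32.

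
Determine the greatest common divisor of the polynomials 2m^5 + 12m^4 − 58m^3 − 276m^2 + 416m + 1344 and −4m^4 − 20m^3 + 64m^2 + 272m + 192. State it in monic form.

Apply the Euclidean algorithm:
  2m^5 + 12m^4 − 58m^3 − 276m^2 + 416m + 1344 = (−(1/2)m − 1/2)(−4m^4 − 20m^3 + 64m^2 + 272m + 192) + (−36m^3 − 108m^2 + 648m + 1440)
  −4m^4 − 20m^3 + 64m^2 + 272m + 192 = ((1/9)m + 2/9)(−36m^3 − 108m^2 + 648m + 1440) + (16m^2 − 32m − 128)
  −36m^3 − 108m^2 + 648m + 1440 = (−(9/4)m − 45/4)(16m^2 − 32m − 128) + (0)
Last nonzero remainder: 16m^2 − 32m − 128. Dividing through by 16 gives the monic gcd m^2 − 2m − 8.

m^2 − 2m − 8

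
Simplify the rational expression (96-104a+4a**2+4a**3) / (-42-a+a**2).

(16-20a+4a**2)/(-7+a)

Apply the Euclidean algorithm:
  4a**3+4a**2-104a+96 = (4a+8)(a**2-a-42) + (72a+432)
  a**2-a-42 = ((1/72)a-7/72)(72a+432) + (0)
Last nonzero remainder: 72a+432. Dividing through by 72 gives the monic gcd a+6.
Cancel a+6 from numerator and denominator to get the reduced form.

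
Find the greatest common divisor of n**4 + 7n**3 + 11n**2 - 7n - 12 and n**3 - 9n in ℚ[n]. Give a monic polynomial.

Apply the Euclidean algorithm:
  n**4 + 7n**3 + 11n**2 - 7n - 12 = (n + 7)(n**3 - 9n) + (20n**2 + 56n - 12)
  n**3 - 9n = ((1/20)n - 7/50)(20n**2 + 56n - 12) + (-(14/25)n - 42/25)
  20n**2 + 56n - 12 = (-(250/7)n + 50/7)(-(14/25)n - 42/25) + (0)
Last nonzero remainder: -(14/25)n - 42/25. Dividing through by -14/25 gives the monic gcd n + 3.

n + 3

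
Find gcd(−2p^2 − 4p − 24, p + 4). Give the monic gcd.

1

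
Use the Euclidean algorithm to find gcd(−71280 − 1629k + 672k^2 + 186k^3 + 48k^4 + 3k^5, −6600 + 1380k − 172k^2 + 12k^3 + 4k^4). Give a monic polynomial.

−55 + 6k + k^2

Apply the Euclidean algorithm:
  3k^5 + 48k^4 + 186k^3 + 672k^2 − 1629k − 71280 = ((3/4)k + 39/4)(4k^4 + 12k^3 − 172k^2 + 1380k − 6600) + (198k^3 + 1314k^2 − 10134k − 6930)
  4k^4 + 12k^3 − 172k^2 + 1380k − 6600 = ((2/99)k − 80/1089)(198k^3 + 1314k^2 − 10134k − 6930) + ((15640/121)k^2 + (93840/121)k − 78200/11)
  198k^3 + 1314k^2 − 10134k − 6930 = ((11979/7820)k + 7623/7820)((15640/121)k^2 + (93840/121)k − 78200/11) + (0)
Last nonzero remainder: (15640/121)k^2 + (93840/121)k − 78200/11. Dividing through by 15640/121 gives the monic gcd k^2 + 6k − 55.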